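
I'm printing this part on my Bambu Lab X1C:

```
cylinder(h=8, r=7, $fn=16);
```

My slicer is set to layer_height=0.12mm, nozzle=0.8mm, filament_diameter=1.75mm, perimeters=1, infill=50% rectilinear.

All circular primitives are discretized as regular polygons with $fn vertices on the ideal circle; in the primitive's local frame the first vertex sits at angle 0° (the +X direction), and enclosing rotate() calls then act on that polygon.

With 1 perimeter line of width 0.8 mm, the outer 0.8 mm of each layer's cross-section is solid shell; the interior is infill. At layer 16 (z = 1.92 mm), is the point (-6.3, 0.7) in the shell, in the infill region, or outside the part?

shell

At z = 1.92 mm: the cylinder: section is a regular 16-gon, circumradius r=7. Overall, the cross-section is a single solid region. The nearest boundary edge runs (-6.47, 2.68)→(-7.00, 0.00); distance from the point to it = 0.55 mm. The point is inside the cross-section, 0.55 mm from the nearest boundary — within the 0.8 mm shell band (1 × 0.8).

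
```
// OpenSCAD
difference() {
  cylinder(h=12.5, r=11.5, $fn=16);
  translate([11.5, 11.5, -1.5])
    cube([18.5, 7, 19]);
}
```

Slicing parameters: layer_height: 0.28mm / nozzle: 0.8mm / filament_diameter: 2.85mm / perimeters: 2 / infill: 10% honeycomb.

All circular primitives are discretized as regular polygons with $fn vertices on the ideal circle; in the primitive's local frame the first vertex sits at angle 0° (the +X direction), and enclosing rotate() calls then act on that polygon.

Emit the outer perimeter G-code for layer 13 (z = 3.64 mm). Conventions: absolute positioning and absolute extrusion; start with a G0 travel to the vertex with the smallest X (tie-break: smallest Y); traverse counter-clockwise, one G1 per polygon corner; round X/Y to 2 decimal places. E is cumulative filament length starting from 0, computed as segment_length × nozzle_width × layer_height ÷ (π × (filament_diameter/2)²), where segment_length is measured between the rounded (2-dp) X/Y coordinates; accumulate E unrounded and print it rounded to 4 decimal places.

G0 X-11.50 Y0.00 Z3.64
G1 X-10.62 Y-4.40 E0.1576
G1 X-8.13 Y-8.13 E0.3150
G1 X-4.40 Y-10.62 E0.4725
G1 X0.00 Y-11.50 E0.6301
G1 X4.40 Y-10.62 E0.7876
G1 X8.13 Y-8.13 E0.9451
G1 X10.62 Y-4.40 E1.1026
G1 X11.50 Y0.00 E1.2601
G1 X10.62 Y4.40 E1.4177
G1 X8.13 Y8.13 E1.5752
G1 X4.40 Y10.62 E1.7326
G1 X0.00 Y11.50 E1.8902
G1 X-4.40 Y10.62 E2.0477
G1 X-8.13 Y8.13 E2.2052
G1 X-10.62 Y4.40 E2.3627
G1 X-11.50 Y0.00 E2.5202

At z = 3.64 mm: the r=11.5 cylinder gives a regular 16-gon of circumradius 11.5 (constant along its height); the cube at (11.5, 11.5) is present — its section is the full 18.5×7 rectangle; Taking the first minus the rest: starting from the r=11.5 cylinder, the 18.5×7 cube at (11.5, 11.5) misses the remaining region (no effect) — 1 connected region. The outline is a single polygon with 16 vertices. Extrusion per mm of travel: 0.8 × 0.28 / (π × 1.425²) = 0.035113. Accumulating E over each segment gives final E = 2.5202.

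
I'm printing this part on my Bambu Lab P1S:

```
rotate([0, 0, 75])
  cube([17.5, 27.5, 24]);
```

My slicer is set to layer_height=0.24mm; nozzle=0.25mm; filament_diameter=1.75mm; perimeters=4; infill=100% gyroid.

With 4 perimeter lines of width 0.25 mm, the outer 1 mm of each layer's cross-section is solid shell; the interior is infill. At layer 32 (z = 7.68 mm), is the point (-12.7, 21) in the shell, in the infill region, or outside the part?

shell

At z = 7.68 mm: the cube (footprint 17.5×27.5) is included at this height; (whole slice rotated 75° about Z — lengths, areas and connectivity unchanged). Overall, the cross-section is a single solid region. Undo the 75° rotation: the query point maps to (16.997, 17.702) in the un-rotated model frame. The nearest boundary edge runs (17.50, 0.00)→(17.50, 27.50); distance from the point to it = 0.50 mm. The point is inside the cross-section, 0.50 mm from the nearest boundary — within the 1 mm shell band (4 × 0.25).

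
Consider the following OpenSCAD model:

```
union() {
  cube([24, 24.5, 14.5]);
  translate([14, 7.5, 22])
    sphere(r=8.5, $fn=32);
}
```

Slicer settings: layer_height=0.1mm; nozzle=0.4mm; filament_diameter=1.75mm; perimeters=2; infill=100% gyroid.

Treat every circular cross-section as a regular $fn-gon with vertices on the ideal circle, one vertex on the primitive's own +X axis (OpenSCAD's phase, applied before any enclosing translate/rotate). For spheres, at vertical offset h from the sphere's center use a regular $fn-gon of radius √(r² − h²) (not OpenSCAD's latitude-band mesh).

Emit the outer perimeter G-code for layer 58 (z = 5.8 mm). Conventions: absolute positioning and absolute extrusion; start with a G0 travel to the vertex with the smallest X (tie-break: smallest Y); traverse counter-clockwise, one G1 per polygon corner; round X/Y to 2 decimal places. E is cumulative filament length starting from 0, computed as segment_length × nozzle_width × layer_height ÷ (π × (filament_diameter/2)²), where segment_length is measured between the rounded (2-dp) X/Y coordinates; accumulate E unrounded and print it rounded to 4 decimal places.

At z = 5.8 mm: the cube is present — its section is the full 24×24.5 rectangle; the sphere at (14, 7.5) is not intersected at this z (|z−center|=16.200 > r=8.5); Combining (union): only the 24×24.5 cube is present, so the union is just that shape — 1 connected region. The outline is a single polygon with 4 vertices. Extrusion per mm of travel: 0.4 × 0.1 / (π × 0.875²) = 0.016630. Accumulating E over each segment gives final E = 1.6131.

G0 X0.00 Y0.00 Z5.80
G1 X24.00 Y0.00 E0.3991
G1 X24.00 Y24.50 E0.8066
G1 X0.00 Y24.50 E1.2057
G1 X0.00 Y0.00 E1.6131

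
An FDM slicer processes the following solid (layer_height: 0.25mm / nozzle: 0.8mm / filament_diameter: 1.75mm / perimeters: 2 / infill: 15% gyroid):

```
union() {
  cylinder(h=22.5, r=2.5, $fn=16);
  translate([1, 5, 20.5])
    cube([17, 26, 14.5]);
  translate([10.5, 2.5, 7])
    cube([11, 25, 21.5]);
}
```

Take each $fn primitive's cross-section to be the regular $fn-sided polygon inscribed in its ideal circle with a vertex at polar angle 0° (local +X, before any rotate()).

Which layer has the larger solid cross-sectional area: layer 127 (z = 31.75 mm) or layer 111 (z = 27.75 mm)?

layer 111 (z = 27.75 mm)

Layer 127 (z = 31.75): the cylinder is not intersected at this z (z outside [0, 22.5]); the cube at (1, 5) is present — its section is the full 17×26 rectangle (area 442.00 mm²); the cube at (10.5, 2.5) is absent (z outside [7, 28.5]); Merging all regions: only the 17×26 cube at (1, 5) is present, so the union is just that shape — area = 442.00 mm². So its area = 442.00 mm². Layer 111 (z = 27.75): the cylinder is absent (z outside [0, 22.5]); the cube at (1, 5) (footprint 17×26) is included at this height (area 442.00 mm²); the cube at (10.5, 2.5) is present — its section is the full 11×25 rectangle (area 275.00 mm²); Combining (union): the regions partially overlap — summed areas 717.00 mm² minus the doubly-counted overlap 168.75 mm² gives 548.25 mm² — area = 548.25 mm². So its area = 548.25 mm². Layer 111 is larger (548.25 vs 442.00 mm²).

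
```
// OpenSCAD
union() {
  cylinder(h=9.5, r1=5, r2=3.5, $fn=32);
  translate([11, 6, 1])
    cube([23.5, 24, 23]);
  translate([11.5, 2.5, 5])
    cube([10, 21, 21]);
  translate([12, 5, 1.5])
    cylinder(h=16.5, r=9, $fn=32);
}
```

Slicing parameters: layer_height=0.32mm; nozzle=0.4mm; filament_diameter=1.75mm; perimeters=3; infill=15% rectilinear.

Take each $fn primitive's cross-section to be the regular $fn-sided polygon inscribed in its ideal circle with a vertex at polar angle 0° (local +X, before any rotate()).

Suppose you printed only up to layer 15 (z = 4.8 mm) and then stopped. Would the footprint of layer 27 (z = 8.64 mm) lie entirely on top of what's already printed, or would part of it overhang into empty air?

part overhangs

Compare the two slices. At z = 4.8: the cone (r1=5→r2=3.5) has section circumradius 4.242 here — a regular 32-gon (area = (32/2)·4.242²·sin(360°/32) = 56.17 mm²); the 23.5×24 cube at (11, 6) contributes its full rectangle (area 564.00 mm²); the cube at (11.5, 2.5) is absent (z outside [5, 26]); the cylinder at (12, 5): section is a regular 32-gon, circumradius r=9 (area = (32/2)·9.000²·sin(360°/32) = 252.84 mm²); Taking the union: the regions partially overlap — summed areas 873.01 mm² minus the doubly-counted overlap 62.49 mm² gives 810.52 mm² — area = 810.52 mm². At z = 8.64: the cone contributes a regular 32-gon of circumradius 3.636 (interpolated between r1=5 and r2=3.5 at t=0.909) (area = (32/2)·3.636²·sin(360°/32) = 41.26 mm²); the cube at (11, 6) is present — its section is the full 23.5×24 rectangle (area 564.00 mm²); the cube at (11.5, 2.5) (footprint 10×21) is included at this height (area 210.00 mm²); the cylinder at (12, 5): section is a regular 32-gon, circumradius r=9 (area = (32/2)·9.000²·sin(360°/32) = 252.84 mm²); Combining (union): the regions partially overlap — summed areas 1068.10 mm² minus the doubly-counted overlap 270.05 mm² gives 798.05 mm² — area = 798.05 mm². Checking containment: at z = 8.64 the cross-section extends beyond the z = 4.8 cross-section by about 2.16 mm².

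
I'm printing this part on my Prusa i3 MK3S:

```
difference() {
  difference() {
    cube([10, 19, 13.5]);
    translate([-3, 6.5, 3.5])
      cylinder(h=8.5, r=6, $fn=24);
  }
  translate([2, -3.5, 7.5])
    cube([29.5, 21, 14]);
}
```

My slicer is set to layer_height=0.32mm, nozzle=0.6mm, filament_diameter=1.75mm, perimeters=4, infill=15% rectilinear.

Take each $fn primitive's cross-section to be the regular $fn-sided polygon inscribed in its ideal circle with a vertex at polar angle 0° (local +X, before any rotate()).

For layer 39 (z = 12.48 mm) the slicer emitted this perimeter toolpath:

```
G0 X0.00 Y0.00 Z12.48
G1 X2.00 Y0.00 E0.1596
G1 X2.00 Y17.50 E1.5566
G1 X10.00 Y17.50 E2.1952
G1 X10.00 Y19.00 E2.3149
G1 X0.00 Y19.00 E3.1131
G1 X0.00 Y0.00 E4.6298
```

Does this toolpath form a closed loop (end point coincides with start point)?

Start point (G0): (0.00, 0.00). End point (last G1): the path returns to the start — closed.

yes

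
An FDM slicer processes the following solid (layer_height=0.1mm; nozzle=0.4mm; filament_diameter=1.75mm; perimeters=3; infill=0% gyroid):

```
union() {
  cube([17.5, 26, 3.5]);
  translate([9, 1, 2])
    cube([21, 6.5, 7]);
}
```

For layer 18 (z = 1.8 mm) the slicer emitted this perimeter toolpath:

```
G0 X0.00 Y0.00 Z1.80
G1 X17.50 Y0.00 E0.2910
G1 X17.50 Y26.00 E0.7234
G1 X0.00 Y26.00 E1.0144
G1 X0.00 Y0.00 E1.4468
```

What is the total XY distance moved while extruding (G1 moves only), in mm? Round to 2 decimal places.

Sum the Euclidean lengths of each G1 segment: total = 87.00 mm.

87.00 mm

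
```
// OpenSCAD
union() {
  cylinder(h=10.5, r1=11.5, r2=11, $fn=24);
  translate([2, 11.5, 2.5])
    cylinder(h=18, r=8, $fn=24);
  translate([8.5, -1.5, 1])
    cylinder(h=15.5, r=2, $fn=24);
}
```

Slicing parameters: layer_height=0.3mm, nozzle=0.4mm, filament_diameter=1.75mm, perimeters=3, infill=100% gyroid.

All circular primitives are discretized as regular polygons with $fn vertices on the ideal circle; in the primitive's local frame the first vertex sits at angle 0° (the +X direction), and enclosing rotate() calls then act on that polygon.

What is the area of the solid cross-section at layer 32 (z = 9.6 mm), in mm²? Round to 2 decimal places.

At z = 9.6 mm: the cone: at t=0.914 of its height the radius interpolates to r₁+(r₂−r₁)t = 11.043, giving a regular 24-gon of that circumradius (area = (24/2)·11.043²·sin(360°/24) = 378.74 mm²); the cylinder at (2, 11.5): section is a regular 24-gon, circumradius r=8 (area = (24/2)·8.000²·sin(360°/24) = 198.77 mm²); the cylinder at (8.5, -1.5): section is a regular 24-gon, circumradius r=2 (area = (24/2)·2.000²·sin(360°/24) = 12.42 mm²); Combining (union): the regions partially overlap — summed areas 589.94 mm² minus the doubly-counted overlap 86.21 mm² gives 503.73 mm² — area = 503.73 mm². Overall, the cross-section is a single solid region. Net area = 503.73 mm².

503.73 mm²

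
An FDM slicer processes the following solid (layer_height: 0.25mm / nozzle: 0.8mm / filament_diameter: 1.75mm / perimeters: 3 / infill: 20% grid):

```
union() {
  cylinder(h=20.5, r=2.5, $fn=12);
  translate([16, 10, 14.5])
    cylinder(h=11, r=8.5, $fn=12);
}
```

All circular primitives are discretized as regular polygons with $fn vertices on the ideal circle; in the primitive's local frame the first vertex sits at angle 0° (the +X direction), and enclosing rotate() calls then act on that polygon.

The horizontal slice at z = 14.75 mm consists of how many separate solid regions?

At z = 14.75 mm: the cylinder: section is a regular 12-gon, circumradius r=2.5; the r=8.5 cylinder at (16, 10) contributes a regular 12-gon of circumradius 8.5; Taking the union: the 2 present regions are separate (no shared area or edge), so areas and boundary lengths simply add and each stays a separate island — 2 connected regions. The result has 2 disconnected regions.

2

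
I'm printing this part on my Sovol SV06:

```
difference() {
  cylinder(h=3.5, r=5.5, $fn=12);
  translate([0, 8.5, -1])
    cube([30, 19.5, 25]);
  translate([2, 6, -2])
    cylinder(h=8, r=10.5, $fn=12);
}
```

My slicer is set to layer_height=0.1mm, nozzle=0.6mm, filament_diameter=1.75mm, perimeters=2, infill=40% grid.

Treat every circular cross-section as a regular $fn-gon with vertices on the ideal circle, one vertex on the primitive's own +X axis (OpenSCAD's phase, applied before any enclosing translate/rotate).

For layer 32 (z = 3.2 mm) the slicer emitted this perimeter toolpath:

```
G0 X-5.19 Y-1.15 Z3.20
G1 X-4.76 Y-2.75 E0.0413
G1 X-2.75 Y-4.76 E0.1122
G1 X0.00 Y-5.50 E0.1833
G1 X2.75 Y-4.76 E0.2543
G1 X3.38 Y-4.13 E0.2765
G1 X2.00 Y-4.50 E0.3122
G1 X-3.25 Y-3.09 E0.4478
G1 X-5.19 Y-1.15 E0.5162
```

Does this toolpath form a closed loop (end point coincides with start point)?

Start point (G0): (-5.19, -1.15). End point (last G1): the path returns to the start — closed.

yes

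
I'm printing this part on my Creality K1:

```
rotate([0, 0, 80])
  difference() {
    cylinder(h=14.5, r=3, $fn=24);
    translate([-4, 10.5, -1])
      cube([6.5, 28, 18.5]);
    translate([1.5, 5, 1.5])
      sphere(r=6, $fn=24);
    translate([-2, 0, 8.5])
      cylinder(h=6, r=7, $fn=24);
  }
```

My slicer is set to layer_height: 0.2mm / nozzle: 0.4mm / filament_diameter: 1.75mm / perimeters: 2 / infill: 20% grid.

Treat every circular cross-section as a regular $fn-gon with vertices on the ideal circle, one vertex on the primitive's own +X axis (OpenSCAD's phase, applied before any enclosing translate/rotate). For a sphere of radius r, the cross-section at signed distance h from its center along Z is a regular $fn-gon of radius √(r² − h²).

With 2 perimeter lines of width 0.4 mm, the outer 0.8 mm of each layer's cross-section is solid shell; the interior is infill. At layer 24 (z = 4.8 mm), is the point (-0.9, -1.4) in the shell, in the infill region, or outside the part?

At z = 4.8 mm: the r=3 cylinder gives a regular 24-gon of circumradius 3 (constant along its height); the 6.5×28 cube at (-4, 10.5) contributes its full rectangle; the sphere at (1.5, 5): section is a regular 24-gon, circumradius = √(r²−h²) = √(6²−3.3²) = 5.011; the cylinder at (-2, 0) does not reach this height (z outside [8.5, 14.5]); Taking the first minus the rest: starting from the r=3 cylinder, the 6.5×28 cube at (-4, 10.5) misses the remaining region (no effect); the r=6 sphere at (1.5, 5) partially overlaps it — only the 10.85 mm² overlap (of its 77.99 mm²) is removed, clipping the outline — 1 connected region; (whole slice rotated 80° about Z — lengths, areas and connectivity unchanged). Overall, the cross-section is a single solid region. Undo the 80° rotation: the query point maps to (-1.535, 0.643) in the un-rotated model frame. The nearest boundary edge runs (-2.04, 1.46)→(-1.01, 0.66); distance from the point to it = 0.34 mm. The point is inside the cross-section, 0.34 mm from the nearest boundary — within the 0.8 mm shell band (2 × 0.4).

shell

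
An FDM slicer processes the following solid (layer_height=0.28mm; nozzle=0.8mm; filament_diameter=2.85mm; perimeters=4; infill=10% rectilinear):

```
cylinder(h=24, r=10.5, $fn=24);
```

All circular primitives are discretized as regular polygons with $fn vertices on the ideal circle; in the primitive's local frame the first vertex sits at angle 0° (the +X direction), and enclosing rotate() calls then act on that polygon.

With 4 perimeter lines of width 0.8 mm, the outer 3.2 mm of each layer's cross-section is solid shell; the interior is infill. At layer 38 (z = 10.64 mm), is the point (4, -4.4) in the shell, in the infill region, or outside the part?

infill

At z = 10.64 mm: the r=10.5 cylinder gives a regular 24-gon of circumradius 10.5 (constant along its height). Overall, the cross-section is a single solid region. The nearest boundary edge runs (5.25, -9.09)→(7.42, -7.42); distance from the point to it = 4.48 mm. The point is inside the cross-section and 4.48 mm from the nearest boundary — more than the 3.2 mm shell width (4 × 0.8), so it's in the infill interior.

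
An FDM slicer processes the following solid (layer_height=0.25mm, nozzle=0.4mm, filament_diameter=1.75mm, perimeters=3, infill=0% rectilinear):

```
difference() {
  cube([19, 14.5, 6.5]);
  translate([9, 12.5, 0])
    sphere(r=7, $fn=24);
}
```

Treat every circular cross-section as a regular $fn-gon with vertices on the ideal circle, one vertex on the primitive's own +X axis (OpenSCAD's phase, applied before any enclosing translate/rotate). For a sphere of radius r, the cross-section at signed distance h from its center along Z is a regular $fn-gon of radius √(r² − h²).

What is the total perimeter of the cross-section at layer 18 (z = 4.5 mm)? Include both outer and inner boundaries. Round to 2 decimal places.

At z = 4.5 mm: the 19×14.5 cube contributes its full rectangle (perimeter 67.00 mm); the r=7 sphere at (9, 12.5) contributes a regular 24-gon of circumradius √(7²−4.5²) = 5.362 (perimeter = 2·24·5.362·sin(180°/24) = 33.59 mm); Taking the first minus the rest: starting from the 19×14.5 cube, the r=7 sphere at (9, 12.5) partially overlaps it — only the 65.46 mm² overlap (of its 89.29 mm²) is removed, clipping the outline — boundary = 78.07 mm. Overall, the cross-section is a single solid region. Total boundary length (outer) = 78.07 mm.

78.07 mm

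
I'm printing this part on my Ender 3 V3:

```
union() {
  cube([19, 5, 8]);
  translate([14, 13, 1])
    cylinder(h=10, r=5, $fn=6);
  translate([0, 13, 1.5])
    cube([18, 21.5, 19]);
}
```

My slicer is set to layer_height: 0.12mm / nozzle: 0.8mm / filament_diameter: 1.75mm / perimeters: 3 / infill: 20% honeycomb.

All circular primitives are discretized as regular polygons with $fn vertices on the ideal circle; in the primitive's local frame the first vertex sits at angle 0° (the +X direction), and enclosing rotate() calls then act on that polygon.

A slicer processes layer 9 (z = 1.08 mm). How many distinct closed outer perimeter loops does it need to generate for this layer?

2

At z = 1.08 mm: the cube is present — its section is the full 19×5 rectangle; the cylinder at (14, 13): section is a regular 6-gon, circumradius r=5; the cube at (0, 13) is absent (z outside [1.5, 20.5]); Taking the union: the 2 present regions are separate (no shared area or edge), so areas and boundary lengths simply add and each stays a separate island — 2 connected regions. The result has 2 disconnected regions.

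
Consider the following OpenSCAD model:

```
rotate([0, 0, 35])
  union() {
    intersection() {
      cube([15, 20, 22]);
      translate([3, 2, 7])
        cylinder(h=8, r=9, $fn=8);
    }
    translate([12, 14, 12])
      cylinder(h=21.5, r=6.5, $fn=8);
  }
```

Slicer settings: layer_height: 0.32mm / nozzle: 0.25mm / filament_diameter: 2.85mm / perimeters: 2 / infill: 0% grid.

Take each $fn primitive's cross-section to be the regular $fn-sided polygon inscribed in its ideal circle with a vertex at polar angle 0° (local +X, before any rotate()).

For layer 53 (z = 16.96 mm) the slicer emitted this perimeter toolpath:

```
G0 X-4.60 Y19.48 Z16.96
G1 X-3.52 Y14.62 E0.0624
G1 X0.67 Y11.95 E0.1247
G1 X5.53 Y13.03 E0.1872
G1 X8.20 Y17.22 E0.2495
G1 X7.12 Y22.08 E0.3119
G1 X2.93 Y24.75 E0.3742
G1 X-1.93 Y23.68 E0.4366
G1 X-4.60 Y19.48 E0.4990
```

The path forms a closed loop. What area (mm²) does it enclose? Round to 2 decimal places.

Apply the shoelace formula to the sequence of (X, Y) vertices; enclosed area = 119.47 mm².

119.47 mm²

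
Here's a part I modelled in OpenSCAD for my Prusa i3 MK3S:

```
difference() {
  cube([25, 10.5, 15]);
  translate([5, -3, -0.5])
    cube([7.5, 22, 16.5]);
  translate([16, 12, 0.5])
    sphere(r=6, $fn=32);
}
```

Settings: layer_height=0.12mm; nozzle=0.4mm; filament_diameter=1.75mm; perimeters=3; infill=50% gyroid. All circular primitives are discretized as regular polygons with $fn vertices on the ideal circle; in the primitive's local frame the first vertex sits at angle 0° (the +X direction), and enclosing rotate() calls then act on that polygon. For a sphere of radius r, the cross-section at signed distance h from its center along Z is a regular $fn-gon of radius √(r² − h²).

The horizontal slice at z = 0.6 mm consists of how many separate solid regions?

At z = 0.6 mm: the 25×10.5 cube contributes its full rectangle; the cube at (5, -3) (footprint 7.5×22) is included at this height; the r=6 sphere at (16, 12) contributes a regular 32-gon of circumradius √(6²−0.1²) = 5.999; After the difference (first − rest): starting from the 25×10.5 cube, the 7.5×22 cube at (5, -3) partially overlaps it — only the 78.75 mm² overlap (of its 165.00 mm²) is removed, clipping the outline; the r=6 sphere at (16, 12) partially overlaps it — only the 33.62 mm² overlap (of its 112.34 mm²) is removed, clipping the outline — 2 connected regions. The result has 2 disconnected regions.

2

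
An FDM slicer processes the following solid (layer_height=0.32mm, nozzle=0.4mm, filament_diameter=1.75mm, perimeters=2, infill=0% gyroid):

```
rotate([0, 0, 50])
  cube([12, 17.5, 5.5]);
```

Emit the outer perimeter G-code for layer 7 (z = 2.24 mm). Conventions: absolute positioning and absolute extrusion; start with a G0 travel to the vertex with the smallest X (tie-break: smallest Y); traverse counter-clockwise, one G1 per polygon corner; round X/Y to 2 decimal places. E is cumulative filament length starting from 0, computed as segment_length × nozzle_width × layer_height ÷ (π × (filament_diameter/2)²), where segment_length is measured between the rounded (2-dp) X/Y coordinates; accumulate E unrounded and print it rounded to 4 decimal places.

At z = 2.24 mm: the cube (footprint 12×17.5) is included at this height; (whole slice rotated 50° about Z — lengths, areas and connectivity unchanged). The outline is a single polygon with 4 vertices. Extrusion per mm of travel: 0.4 × 0.32 / (π × 0.875²) = 0.053216. Accumulating E over each segment gives final E = 3.1397.

G0 X-13.41 Y11.25 Z2.24
G1 X0.00 Y0.00 E0.9315
G1 X7.71 Y9.19 E1.5699
G1 X-5.69 Y20.44 E2.5010
G1 X-13.41 Y11.25 E3.1397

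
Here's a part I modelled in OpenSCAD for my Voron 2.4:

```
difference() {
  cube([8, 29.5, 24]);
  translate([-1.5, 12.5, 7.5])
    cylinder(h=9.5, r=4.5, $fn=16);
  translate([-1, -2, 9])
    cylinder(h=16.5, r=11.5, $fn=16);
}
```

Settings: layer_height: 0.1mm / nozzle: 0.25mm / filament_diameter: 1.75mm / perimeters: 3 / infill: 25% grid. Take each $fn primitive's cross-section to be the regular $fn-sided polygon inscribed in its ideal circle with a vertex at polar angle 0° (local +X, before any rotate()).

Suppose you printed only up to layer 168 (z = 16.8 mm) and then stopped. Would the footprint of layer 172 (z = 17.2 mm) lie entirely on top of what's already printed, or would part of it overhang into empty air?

part overhangs

Compare the two slices. At z = 16.8: the 8×29.5 cube contributes its full rectangle (area 236.00 mm²); the r=4.5 cylinder at (-1.5, 12.5) gives a regular 16-gon of circumradius 4.5 (constant along its height) (area = (16/2)·4.500²·sin(360°/16) = 61.99 mm²); the r=11.5 cylinder at (-1, -2) gives a regular 16-gon of circumradius 11.5 (constant along its height) (area = (16/2)·11.500²·sin(360°/16) = 404.88 mm²); After the difference (first − rest): starting from the 8×29.5 cube (236.00 mm²), the r=4.5 cylinder at (-1.5, 12.5) partially overlaps it — only the 17.94 mm² overlap (of its 61.99 mm²) is removed, clipping the outline; the r=11.5 cylinder at (-1, -2) partially overlaps it — only the 62.07 mm² overlap (of its 404.88 mm²) is removed, clipping the outline — area = 155.98 mm². At z = 17.2: the cube (footprint 8×29.5) is included at this height (area 236.00 mm²); the cylinder at (-1.5, 12.5) is absent (z outside [7.5, 17]); the cylinder at (-1, -2): section is a regular 16-gon, circumradius r=11.5 (area = (16/2)·11.500²·sin(360°/16) = 404.88 mm²); After the difference (first − rest): starting from the 8×29.5 cube (236.00 mm²), the r=11.5 cylinder at (-1, -2) partially overlaps it — only the 62.77 mm² overlap (of its 404.88 mm²) is removed, clipping the outline — area = 173.23 mm². Checking containment: at z = 17.2 the cross-section extends beyond the z = 16.8 cross-section by about 17.25 mm².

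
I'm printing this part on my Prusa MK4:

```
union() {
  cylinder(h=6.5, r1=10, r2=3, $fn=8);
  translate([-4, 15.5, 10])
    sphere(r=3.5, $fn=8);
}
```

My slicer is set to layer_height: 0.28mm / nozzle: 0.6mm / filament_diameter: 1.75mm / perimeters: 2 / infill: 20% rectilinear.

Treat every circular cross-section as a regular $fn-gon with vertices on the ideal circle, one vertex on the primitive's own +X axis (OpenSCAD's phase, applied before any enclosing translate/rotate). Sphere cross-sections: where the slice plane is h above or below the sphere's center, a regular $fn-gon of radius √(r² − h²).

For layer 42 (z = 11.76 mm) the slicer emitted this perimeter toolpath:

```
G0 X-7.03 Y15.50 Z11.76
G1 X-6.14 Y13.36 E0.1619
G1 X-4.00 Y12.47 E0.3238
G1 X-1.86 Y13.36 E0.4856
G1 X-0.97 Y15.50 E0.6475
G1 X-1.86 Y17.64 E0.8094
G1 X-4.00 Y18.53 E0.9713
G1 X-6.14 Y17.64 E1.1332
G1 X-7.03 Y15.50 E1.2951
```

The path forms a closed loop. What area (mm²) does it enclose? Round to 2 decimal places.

Apply the shoelace formula to the sequence of (X, Y) vertices; enclosed area = 25.94 mm².

25.94 mm²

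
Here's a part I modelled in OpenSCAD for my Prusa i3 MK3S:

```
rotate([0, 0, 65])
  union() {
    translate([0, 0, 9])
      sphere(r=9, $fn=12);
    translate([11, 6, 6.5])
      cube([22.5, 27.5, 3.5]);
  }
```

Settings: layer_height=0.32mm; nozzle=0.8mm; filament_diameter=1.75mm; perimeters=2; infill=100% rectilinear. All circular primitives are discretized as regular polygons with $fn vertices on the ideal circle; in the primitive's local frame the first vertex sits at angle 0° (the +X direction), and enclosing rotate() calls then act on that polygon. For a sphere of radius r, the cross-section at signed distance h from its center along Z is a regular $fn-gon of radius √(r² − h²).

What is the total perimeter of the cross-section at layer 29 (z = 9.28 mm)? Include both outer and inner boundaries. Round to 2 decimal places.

At z = 9.28 mm: the r=9 sphere contributes a regular 12-gon of circumradius √(9²−0.28²) = 8.996 (perimeter = 2·12·8.996·sin(180°/12) = 55.88 mm); the 22.5×27.5 cube at (11, 6) contributes its full rectangle (perimeter 100.00 mm); Taking the union: the 2 present regions are separate (no shared area or edge), so areas and boundary lengths simply add and each stays a separate island — boundary = 155.88 mm; (rotated 65° about Z; rotation is an isometry so areas/perimeters/island counts are preserved). Overall, the cross-section has 2 separate islands. Total boundary length (outer) = 155.88 mm.

155.88 mm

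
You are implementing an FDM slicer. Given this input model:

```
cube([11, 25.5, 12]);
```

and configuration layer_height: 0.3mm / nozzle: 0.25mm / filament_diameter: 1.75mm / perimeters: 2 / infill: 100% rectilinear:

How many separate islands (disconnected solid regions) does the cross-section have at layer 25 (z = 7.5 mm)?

1

At z = 7.5 mm: the 11×25.5 cube contributes its full rectangle. Overall, the cross-section is a single solid region. Island count = 1.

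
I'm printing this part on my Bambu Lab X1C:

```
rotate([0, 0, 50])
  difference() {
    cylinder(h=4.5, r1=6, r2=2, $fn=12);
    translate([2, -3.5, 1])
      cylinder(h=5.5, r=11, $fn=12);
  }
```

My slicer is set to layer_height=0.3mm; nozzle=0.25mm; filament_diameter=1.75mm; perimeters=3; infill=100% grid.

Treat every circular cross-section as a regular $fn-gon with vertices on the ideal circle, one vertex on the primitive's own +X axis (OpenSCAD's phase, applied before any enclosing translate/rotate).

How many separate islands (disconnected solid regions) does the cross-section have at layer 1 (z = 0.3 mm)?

1

At z = 0.3 mm: the cone (r1=6→r2=2) has section circumradius 5.733 here — a regular 12-gon; the cylinder at (2, -3.5) is not intersected at this z (z outside [1, 6.5]); After the difference (first − rest): none of the subtracted shapes is present at this height, so the cone is unchanged — 1 connected region; (whole slice rotated 50° about Z — lengths, areas and connectivity unchanged). Overall, the cross-section is a single solid region. Island count = 1.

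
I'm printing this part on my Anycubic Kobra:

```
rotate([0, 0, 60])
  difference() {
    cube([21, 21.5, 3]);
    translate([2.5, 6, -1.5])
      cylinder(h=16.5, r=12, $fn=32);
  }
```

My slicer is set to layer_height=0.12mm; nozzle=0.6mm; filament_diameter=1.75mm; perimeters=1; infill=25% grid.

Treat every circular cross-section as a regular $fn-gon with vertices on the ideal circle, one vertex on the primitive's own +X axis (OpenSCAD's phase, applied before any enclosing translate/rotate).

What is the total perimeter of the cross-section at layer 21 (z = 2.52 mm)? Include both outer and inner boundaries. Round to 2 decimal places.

82.08 mm

At z = 2.52 mm: the cube is present — its section is the full 21×21.5 rectangle (perimeter 85.00 mm); the r=12 cylinder at (2.5, 6) contributes a regular 32-gon of circumradius 12 (perimeter = 2·32·12.000·sin(180°/32) = 75.28 mm); Subtracting the remaining from the first: starting from the 21×21.5 cube, the r=12 cylinder at (2.5, 6) partially overlaps it — only the 225.69 mm² overlap (of its 449.49 mm²) is removed, clipping the outline — boundary = 82.08 mm; (whole slice rotated 60° about Z — lengths, areas and connectivity unchanged). Overall, the cross-section is a single solid region. Total boundary length (outer) = 82.08 mm.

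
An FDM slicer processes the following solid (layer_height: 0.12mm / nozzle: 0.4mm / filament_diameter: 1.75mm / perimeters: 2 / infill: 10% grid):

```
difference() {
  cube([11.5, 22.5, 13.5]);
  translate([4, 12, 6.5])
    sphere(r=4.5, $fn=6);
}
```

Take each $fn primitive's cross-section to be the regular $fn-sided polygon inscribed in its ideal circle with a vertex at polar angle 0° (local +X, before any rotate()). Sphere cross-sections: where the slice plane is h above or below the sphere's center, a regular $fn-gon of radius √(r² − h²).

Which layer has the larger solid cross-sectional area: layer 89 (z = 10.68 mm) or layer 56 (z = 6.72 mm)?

Layer 89 (z = 10.68): the cube (footprint 11.5×22.5) is included at this height (area 258.75 mm²); the sphere at (4, 12): section is a regular 6-gon, circumradius = √(r²−h²) = √(4.5²−4.18²) = 1.667 (area = (6/2)·1.667²·sin(360°/6) = 7.22 mm²); Subtracting the remaining from the first: starting from the 11.5×22.5 cube (258.75 mm²), the r=4.5 sphere at (4, 12) lies wholly inside it (removes its full 7.22 mm² and its 10.00 mm outline becomes a hole wall) — area = 251.53 mm². So its area = 251.53 mm². Layer 56 (z = 6.72): the 11.5×22.5 cube contributes its full rectangle (area 258.75 mm²); the r=4.5 sphere at (4, 12) contributes a regular 6-gon of circumradius √(4.5²−0.22²) = 4.495 (area = (6/2)·4.495²·sin(360°/6) = 52.49 mm²); Taking the first minus the rest: starting from the 11.5×22.5 cube (258.75 mm²), the r=4.5 sphere at (4, 12) partially overlaps it — only the 52.06 mm² overlap (of its 52.49 mm²) is removed, clipping the outline — area = 206.69 mm². So its area = 206.69 mm². Layer 89 is larger (251.53 vs 206.69 mm²).

layer 89 (z = 10.68 mm)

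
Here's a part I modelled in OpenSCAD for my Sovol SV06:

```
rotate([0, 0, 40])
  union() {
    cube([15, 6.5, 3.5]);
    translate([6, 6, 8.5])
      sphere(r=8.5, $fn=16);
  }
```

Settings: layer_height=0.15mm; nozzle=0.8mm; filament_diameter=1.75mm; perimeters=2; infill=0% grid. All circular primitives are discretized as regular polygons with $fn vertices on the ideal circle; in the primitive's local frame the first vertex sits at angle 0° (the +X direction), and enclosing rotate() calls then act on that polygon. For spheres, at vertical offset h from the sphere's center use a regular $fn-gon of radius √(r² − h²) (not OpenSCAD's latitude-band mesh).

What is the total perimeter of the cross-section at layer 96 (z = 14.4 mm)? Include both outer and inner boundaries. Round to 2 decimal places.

38.20 mm

At z = 14.4 mm: the cube is absent (z outside [0, 3.5]); the r=8.5 sphere at (6, 6) contributes a regular 16-gon of circumradius √(8.5²−5.9²) = 6.119 (perimeter = 2·16·6.119·sin(180°/16) = 38.20 mm); Taking the union: only the r=8.5 sphere at (6, 6) is present, so the union is just that shape — boundary = 38.20 mm; (whole slice rotated 40° about Z — lengths, areas and connectivity unchanged). Overall, the cross-section is a single solid region. Total boundary length (outer) = 38.20 mm.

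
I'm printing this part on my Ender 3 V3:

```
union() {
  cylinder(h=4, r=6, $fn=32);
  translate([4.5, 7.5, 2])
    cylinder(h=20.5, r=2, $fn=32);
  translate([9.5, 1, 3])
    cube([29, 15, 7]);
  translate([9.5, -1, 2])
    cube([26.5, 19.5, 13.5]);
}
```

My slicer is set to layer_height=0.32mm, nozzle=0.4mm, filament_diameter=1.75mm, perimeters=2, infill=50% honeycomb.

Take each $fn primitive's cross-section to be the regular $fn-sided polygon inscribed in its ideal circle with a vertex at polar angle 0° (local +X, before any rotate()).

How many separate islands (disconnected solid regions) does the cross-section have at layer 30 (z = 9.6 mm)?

At z = 9.6 mm: the cylinder is not intersected at this z (z outside [0, 4]); the r=2 cylinder at (4.5, 7.5) gives a regular 32-gon of circumradius 2 (constant along its height); the cube at (9.5, 1) is present — its section is the full 29×15 rectangle; the cube at (9.5, -1) (footprint 26.5×19.5) is included at this height; Taking the union: the regions partially overlap (shared area 397.50 mm²), so overlapping operands fuse into one piece — 2 connected regions. Overall, the cross-section has 2 separate islands. Island count = 2.

2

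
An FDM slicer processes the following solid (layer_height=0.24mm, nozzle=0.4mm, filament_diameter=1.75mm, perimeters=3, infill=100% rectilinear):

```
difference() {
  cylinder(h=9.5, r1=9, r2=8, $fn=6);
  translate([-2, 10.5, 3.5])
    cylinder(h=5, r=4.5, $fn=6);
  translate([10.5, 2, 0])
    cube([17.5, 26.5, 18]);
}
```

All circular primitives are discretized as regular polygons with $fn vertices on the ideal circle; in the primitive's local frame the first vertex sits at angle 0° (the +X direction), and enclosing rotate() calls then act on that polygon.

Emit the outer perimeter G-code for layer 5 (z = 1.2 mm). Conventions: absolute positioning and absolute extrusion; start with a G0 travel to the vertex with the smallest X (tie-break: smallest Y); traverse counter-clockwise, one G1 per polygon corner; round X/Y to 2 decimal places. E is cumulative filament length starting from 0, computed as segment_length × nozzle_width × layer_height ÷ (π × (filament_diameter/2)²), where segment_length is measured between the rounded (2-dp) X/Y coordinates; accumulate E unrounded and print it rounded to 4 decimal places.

G0 X-8.87 Y0.00 Z1.20
G1 X-4.44 Y-7.68 E0.3539
G1 X4.44 Y-7.68 E0.7083
G1 X8.87 Y0.00 E1.0621
G1 X4.44 Y7.68 E1.4160
G1 X-4.44 Y7.68 E1.7704
G1 X-8.87 Y0.00 E2.1243

At z = 1.2 mm: the cone contributes a regular 6-gon of circumradius 8.874 (interpolated between r1=9 and r2=8 at t=0.126); the cylinder at (-2, 10.5) is absent (z outside [3.5, 8.5]); the 17.5×26.5 cube at (10.5, 2) contributes its full rectangle; After the difference (first − rest): starting from the cone, the 17.5×26.5 cube at (10.5, 2) misses the remaining region (no effect) — 1 connected region. The outline is a single polygon with 6 vertices. Extrusion per mm of travel: 0.4 × 0.24 / (π × 0.875²) = 0.039912. Accumulating E over each segment gives final E = 2.1243.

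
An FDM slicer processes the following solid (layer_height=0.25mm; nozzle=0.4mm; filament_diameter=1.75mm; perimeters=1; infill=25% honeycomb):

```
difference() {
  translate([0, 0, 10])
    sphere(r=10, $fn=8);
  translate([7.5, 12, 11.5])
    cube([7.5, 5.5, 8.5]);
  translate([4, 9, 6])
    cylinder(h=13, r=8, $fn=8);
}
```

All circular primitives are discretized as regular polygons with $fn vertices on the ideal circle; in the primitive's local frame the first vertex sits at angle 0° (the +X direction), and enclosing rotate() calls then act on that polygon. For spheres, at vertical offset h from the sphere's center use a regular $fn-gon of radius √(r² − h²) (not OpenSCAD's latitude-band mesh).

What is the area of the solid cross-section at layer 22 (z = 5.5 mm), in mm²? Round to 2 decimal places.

At z = 5.5 mm: the r=10 sphere contributes a regular 8-gon of circumradius √(10²−4.5²) = 8.930 (area = (8/2)·8.930²·sin(360°/8) = 225.57 mm²); the cube at (7.5, 12) is absent (z outside [11.5, 20]); the cylinder at (4, 9) is not intersected at this z (z outside [6, 19]); After the difference (first − rest): none of the subtracted shapes is present at this height, so the r=10 sphere is unchanged — area = 225.57 mm². Overall, the cross-section is a single solid region. Net area = 225.57 mm².

225.57 mm²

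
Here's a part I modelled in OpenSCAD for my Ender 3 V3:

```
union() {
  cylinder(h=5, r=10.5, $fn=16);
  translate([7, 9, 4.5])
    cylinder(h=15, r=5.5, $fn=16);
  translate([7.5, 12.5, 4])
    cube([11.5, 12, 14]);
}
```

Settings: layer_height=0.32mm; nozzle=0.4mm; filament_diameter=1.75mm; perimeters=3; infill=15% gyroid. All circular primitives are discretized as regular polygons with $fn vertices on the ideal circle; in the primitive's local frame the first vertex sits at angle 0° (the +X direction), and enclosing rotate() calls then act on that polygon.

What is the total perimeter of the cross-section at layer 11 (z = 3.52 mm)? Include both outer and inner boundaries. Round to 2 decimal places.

At z = 3.52 mm: the r=10.5 cylinder gives a regular 16-gon of circumradius 10.5 (constant along its height) (perimeter = 2·16·10.500·sin(180°/16) = 65.55 mm); the cylinder at (7, 9) is not intersected at this z (z outside [4.5, 19.5]); the cube at (7.5, 12.5) does not reach this height (z outside [4, 18]); Merging all regions: only the r=10.5 cylinder is present, so the union is just that shape — boundary = 65.55 mm. Overall, the cross-section is a single solid region. Total boundary length (outer) = 65.55 mm.

65.55 mm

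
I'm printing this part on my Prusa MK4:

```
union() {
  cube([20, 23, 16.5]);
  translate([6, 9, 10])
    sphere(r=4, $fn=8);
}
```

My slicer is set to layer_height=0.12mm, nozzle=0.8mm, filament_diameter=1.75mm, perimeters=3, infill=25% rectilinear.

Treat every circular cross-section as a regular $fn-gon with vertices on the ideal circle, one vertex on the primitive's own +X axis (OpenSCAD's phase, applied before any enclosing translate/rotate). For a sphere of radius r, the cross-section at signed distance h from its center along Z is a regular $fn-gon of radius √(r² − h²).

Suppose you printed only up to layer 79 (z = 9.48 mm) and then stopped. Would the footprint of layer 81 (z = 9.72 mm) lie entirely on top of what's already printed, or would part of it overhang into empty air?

entirely on top

Compare the two slices. At z = 9.48: the cube (footprint 20×23) is included at this height (area 460.00 mm²); the sphere at (6, 9): section is a regular 8-gon, circumradius = √(r²−h²) = √(4²−0.52²) = 3.966 (area = (8/2)·3.966²·sin(360°/8) = 44.49 mm²); Taking the union: the r=4 sphere at (6, 9) lies entirely inside the 20×23 cube, so the union is just the 20×23 cube — area = 460.00 mm². At z = 9.72: the cube is present — its section is the full 20×23 rectangle (area 460.00 mm²); the r=4 sphere at (6, 9) slices to a regular 8-gon of circumradius 3.990 (√(r²−h²) with h=0.28 from center) (area = (8/2)·3.990²·sin(360°/8) = 45.03 mm²); Combining (union): the r=4 sphere at (6, 9) lies entirely inside the 20×23 cube, so the union is just the 20×23 cube — area = 460.00 mm². Checking containment: the cross-section at z = 9.72 is a subset of the cross-section at z = 9.48.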